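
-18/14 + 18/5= 81/35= 2.31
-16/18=-8/9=-0.89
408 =408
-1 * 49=-49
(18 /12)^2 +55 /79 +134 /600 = 37559 /11850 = 3.17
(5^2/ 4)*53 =1325/ 4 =331.25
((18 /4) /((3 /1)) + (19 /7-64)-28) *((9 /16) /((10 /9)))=-99549 /2240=-44.44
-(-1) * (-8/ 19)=-8/ 19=-0.42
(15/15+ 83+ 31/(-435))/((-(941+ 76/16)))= -0.09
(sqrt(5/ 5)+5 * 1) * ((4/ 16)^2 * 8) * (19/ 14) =57/ 14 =4.07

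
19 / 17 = 1.12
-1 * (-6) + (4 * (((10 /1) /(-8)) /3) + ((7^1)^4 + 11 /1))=7249 /3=2416.33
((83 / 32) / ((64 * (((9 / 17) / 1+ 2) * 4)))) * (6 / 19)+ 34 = 34.00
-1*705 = -705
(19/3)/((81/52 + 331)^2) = 51376/897143547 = 0.00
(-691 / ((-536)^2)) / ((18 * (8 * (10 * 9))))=-691 / 3723356160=-0.00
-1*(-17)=17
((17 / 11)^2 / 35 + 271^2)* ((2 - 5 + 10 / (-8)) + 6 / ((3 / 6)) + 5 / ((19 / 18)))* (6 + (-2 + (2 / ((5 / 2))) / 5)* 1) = 7674179626776 / 2011625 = 3814915.62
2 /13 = 0.15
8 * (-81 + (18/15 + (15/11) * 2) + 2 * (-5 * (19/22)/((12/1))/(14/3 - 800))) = -40456541/65615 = -616.57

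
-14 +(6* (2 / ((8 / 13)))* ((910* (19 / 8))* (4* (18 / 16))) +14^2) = 3037307 / 16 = 189831.69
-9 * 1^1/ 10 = -9/ 10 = -0.90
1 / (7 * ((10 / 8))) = 4 / 35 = 0.11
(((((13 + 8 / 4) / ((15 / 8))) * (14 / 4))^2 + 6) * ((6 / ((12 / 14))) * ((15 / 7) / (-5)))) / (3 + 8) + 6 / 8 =-9447 / 44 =-214.70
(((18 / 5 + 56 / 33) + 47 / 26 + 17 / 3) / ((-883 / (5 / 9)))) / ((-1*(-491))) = -0.00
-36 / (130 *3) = -6 / 65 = -0.09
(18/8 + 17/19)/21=239/1596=0.15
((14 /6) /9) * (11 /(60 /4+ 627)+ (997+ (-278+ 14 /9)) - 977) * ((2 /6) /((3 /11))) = -38028683 /468018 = -81.25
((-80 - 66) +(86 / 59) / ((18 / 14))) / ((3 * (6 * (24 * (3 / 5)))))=-96155 / 172044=-0.56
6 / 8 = 3 / 4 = 0.75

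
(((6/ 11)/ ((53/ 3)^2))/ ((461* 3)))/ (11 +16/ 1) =2/ 42733317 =0.00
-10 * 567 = -5670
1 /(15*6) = 1 /90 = 0.01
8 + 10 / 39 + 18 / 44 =8.67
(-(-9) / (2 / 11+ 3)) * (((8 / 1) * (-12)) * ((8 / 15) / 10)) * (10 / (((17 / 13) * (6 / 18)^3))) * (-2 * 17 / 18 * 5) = 988416 / 35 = 28240.46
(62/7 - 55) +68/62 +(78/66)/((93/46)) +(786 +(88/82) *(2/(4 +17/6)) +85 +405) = 14828599015/12037641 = 1231.85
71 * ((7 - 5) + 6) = 568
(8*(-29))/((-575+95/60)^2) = -33408/47348161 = -0.00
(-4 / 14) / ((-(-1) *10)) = -1 / 35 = -0.03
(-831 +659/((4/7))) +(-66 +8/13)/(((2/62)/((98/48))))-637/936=-3572461/936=-3816.73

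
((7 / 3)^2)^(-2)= 81 / 2401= 0.03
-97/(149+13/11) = -1067/1652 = -0.65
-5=-5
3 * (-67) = -201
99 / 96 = 33 / 32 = 1.03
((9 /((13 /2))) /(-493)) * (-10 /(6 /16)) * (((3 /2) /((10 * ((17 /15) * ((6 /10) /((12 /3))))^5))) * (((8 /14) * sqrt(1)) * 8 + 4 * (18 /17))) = 754560000000000 /1082883758047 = 696.81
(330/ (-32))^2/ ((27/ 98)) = 148225/ 384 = 386.00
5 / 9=0.56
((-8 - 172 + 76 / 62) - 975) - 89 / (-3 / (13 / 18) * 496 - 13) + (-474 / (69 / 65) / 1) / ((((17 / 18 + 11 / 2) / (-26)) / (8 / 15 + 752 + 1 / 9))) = 754997071940606 / 557307181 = 1354723.39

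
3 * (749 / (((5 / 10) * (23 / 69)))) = 13482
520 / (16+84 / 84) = 30.59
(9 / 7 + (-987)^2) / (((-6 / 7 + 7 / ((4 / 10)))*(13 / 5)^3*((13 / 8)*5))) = 2727676800 / 6654713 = 409.89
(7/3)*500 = 3500/3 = 1166.67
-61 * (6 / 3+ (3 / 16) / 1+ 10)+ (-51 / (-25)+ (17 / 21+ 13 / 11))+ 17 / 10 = -68164049 / 92400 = -737.71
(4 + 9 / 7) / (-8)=-37 / 56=-0.66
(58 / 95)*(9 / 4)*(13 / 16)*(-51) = -173043 / 3040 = -56.92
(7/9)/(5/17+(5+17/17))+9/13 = 10214/12519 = 0.82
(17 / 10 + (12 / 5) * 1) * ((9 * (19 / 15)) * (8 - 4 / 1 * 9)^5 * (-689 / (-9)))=-4618669013504 / 75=-61582253513.39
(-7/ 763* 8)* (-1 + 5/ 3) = -16/ 327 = -0.05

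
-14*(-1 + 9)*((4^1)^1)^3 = -7168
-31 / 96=-0.32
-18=-18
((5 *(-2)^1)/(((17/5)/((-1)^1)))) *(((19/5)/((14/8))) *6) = 4560/119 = 38.32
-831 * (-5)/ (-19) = -218.68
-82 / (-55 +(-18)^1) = 82 / 73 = 1.12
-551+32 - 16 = -535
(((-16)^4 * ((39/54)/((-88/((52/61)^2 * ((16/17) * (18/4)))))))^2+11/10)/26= 13267836877311970179/125885555621540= 105396.02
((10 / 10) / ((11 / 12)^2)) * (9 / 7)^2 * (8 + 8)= 31.48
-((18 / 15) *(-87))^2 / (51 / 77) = -6993756 / 425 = -16455.90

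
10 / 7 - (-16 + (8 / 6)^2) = 986 / 63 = 15.65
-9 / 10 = -0.90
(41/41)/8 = 1/8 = 0.12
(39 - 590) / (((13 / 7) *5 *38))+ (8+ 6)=1617 / 130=12.44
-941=-941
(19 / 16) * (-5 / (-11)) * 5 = 475 / 176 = 2.70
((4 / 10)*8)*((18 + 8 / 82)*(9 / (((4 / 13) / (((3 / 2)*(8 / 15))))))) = 1389024 / 1025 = 1355.15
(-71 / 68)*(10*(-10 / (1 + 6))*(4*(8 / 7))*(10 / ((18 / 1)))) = 284000 / 7497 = 37.88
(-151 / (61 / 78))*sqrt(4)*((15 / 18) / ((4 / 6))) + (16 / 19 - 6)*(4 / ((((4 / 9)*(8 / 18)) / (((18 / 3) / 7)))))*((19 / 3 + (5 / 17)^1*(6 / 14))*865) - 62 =-500761.08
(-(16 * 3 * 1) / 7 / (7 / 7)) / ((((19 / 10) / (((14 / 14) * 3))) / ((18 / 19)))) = -25920 / 2527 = -10.26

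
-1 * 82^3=-551368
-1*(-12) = 12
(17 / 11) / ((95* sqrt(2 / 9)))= 51* sqrt(2) / 2090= 0.03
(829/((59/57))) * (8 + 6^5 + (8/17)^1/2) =6253083996/1003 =6234380.85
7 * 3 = 21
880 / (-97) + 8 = -104 / 97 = -1.07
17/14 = 1.21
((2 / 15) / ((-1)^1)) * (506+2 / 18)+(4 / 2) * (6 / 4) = -1741 / 27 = -64.48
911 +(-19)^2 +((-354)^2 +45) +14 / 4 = 253273 / 2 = 126636.50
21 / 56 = 3 / 8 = 0.38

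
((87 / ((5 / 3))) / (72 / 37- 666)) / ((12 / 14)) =-1073 / 11700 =-0.09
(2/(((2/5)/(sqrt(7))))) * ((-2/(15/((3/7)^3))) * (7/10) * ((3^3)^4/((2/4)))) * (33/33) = -9565938 * sqrt(7)/245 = -103302.42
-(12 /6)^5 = -32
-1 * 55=-55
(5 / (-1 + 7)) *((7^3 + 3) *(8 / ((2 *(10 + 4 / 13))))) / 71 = 22490 / 14271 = 1.58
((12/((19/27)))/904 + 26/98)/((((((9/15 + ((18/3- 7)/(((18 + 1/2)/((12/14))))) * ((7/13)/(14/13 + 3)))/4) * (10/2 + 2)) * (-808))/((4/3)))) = -586250755/1299318383349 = -0.00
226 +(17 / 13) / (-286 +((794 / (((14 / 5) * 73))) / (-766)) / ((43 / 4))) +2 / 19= 134416852474655 / 594499963668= 226.10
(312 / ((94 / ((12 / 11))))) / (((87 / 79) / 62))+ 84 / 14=209.85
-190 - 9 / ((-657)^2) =-9112591 / 47961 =-190.00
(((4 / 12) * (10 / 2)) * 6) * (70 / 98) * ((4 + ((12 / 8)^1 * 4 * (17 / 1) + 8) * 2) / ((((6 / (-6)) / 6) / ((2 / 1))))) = -19200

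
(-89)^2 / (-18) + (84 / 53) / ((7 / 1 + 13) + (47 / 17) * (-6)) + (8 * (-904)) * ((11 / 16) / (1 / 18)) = -2488158061 / 27666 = -89935.59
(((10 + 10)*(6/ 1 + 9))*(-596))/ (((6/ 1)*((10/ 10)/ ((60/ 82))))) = -894000/ 41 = -21804.88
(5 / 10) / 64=0.01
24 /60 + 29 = 147 /5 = 29.40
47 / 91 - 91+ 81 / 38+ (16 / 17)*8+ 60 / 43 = -200775859 / 2527798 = -79.43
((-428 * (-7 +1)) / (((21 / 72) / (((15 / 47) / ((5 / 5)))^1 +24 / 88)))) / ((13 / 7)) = 18859392 / 6721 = 2806.04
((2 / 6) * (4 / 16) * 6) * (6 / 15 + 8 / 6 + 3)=71 / 30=2.37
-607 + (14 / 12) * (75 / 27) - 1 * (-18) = -31631 / 54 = -585.76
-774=-774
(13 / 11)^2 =169 / 121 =1.40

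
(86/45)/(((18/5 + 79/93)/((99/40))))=43989/41380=1.06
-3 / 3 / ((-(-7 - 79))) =-1 / 86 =-0.01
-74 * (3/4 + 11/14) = -1591/14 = -113.64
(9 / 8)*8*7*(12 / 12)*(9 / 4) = 567 / 4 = 141.75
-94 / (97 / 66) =-6204 / 97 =-63.96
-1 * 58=-58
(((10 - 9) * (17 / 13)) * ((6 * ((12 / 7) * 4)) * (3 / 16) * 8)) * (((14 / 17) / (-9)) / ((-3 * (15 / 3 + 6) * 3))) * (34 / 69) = 0.04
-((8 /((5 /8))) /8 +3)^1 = -23 /5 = -4.60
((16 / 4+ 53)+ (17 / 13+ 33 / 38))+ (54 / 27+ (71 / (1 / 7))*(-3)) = -706333 / 494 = -1429.82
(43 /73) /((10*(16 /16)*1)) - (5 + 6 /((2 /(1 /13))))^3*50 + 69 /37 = -424526257683 /59340970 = -7154.02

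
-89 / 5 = -17.80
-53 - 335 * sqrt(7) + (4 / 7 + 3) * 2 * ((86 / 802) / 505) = -335 * sqrt(7) - 15025441 / 283507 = -939.33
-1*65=-65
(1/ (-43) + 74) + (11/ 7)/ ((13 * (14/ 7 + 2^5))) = 9842487/ 133042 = 73.98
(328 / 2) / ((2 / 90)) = 7380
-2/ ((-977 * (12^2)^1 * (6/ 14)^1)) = 7/ 211032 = 0.00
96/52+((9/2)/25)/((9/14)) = 691/325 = 2.13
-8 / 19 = -0.42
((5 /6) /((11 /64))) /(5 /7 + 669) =70 /9669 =0.01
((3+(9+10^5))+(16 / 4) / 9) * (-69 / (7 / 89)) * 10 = -877394887.62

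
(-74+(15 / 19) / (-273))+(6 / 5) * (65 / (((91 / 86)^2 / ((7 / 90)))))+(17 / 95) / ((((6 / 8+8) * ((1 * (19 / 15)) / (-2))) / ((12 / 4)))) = -6768763 / 98553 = -68.68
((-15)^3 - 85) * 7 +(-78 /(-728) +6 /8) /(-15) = -847702 /35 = -24220.06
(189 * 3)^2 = 321489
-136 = -136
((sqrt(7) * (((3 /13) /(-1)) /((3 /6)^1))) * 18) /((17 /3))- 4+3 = -4.88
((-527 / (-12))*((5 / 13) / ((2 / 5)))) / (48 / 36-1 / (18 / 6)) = 13175 / 312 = 42.23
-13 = -13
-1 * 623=-623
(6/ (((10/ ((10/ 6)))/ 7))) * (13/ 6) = 91/ 6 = 15.17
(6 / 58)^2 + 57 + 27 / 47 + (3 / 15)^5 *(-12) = 7112553801 / 123521875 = 57.58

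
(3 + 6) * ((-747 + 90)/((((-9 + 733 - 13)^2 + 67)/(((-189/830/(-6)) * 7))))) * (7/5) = -18253431/4196380400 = -0.00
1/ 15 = 0.07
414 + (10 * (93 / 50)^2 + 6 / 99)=3701417 / 8250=448.66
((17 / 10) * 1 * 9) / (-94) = -153 / 940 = -0.16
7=7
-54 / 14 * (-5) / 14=135 / 98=1.38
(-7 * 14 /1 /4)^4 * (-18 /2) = -51883209 /16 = -3242700.56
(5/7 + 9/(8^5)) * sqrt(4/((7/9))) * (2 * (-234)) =-57529953 * sqrt(7)/200704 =-758.38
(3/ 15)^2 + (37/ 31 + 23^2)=530.23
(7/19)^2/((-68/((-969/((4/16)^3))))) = 2352/19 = 123.79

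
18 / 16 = 9 / 8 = 1.12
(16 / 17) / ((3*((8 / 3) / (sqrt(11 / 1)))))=2*sqrt(11) / 17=0.39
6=6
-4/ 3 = -1.33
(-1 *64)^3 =-262144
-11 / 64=-0.17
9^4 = 6561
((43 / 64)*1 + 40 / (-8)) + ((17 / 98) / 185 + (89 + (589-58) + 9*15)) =435510339 / 580160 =750.67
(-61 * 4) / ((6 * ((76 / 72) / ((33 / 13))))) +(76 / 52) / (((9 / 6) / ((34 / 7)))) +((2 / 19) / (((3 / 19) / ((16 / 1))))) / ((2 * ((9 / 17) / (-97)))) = -49962488 / 46683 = -1070.25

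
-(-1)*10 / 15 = 2 / 3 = 0.67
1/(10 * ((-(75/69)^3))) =-12167/156250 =-0.08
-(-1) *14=14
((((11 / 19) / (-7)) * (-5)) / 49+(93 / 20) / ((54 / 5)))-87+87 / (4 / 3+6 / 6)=-23121149 / 469224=-49.28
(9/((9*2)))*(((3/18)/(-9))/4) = -1/432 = -0.00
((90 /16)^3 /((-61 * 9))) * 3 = -30375 /31232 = -0.97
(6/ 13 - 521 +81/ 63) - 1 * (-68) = -41064/ 91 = -451.25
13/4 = 3.25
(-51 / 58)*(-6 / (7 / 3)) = 459 / 203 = 2.26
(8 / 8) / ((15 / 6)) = 2 / 5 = 0.40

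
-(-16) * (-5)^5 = -50000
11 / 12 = 0.92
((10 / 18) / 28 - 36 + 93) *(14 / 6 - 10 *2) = -761557 / 756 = -1007.35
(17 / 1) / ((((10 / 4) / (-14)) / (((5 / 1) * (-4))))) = 1904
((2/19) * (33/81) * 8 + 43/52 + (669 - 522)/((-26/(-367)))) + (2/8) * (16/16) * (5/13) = 27692725/13338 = 2076.23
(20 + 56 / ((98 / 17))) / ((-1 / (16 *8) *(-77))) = 26624 / 539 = 49.40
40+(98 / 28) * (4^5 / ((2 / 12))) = 21544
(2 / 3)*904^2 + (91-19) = 1634648 / 3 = 544882.67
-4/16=-1/4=-0.25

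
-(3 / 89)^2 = -9 / 7921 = -0.00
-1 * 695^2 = -483025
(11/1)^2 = 121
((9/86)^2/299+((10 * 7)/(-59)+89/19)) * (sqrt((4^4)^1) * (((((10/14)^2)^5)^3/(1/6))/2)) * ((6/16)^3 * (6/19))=1962347356653772294521331787109375/16985897046331866833028021681131251264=0.00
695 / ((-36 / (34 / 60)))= -2363 / 216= -10.94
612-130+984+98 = 1564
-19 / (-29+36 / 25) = 475 / 689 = 0.69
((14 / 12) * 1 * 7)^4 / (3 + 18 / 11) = 63412811 / 66096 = 959.40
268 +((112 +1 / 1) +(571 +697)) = 1649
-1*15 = -15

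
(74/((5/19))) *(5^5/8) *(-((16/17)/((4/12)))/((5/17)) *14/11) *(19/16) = -35062125/22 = -1593732.95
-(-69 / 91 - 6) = 615 / 91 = 6.76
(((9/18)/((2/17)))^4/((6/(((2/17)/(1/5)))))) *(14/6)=171955/2304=74.63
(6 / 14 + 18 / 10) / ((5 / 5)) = 2.23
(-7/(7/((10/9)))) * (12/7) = -40/21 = -1.90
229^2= 52441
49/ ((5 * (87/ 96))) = 1568/ 145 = 10.81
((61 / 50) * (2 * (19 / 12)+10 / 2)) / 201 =2989 / 60300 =0.05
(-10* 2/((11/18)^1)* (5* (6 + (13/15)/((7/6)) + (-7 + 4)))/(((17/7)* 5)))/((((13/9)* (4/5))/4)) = -424440/2431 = -174.59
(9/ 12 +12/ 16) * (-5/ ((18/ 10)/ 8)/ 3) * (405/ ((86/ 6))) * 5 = -67500/ 43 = -1569.77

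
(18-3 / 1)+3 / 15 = 76 / 5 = 15.20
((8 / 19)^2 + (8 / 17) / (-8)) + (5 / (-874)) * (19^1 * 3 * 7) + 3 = 235963 / 282302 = 0.84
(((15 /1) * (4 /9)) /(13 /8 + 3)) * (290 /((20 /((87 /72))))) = 8410 /333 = 25.26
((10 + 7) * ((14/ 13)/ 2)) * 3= 27.46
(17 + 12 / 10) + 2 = 101 / 5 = 20.20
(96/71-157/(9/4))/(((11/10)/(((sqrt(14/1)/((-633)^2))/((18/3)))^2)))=-1530340/10156659494525181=-0.00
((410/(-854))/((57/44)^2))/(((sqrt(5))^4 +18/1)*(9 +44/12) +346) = -24805/77227647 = -0.00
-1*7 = -7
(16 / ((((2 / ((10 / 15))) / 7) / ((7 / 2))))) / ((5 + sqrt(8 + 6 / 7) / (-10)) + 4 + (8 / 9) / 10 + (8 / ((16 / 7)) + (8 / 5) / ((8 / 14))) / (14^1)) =84672 * sqrt(434) / 4123307 + 56537376 / 4123307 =14.14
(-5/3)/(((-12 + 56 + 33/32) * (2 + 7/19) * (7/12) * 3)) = -2432/272349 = -0.01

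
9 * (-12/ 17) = -108/ 17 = -6.35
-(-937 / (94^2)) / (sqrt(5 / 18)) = 2811 * sqrt(10) / 44180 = 0.20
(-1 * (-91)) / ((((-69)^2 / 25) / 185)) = 420875 / 4761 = 88.40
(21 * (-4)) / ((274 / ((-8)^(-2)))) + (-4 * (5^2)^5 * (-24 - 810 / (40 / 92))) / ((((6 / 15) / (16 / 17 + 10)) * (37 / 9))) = 2150043749999979 / 4384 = 490429687500.00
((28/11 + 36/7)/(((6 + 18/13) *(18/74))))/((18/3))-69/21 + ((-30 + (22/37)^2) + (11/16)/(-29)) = -127739754931/3961842192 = -32.24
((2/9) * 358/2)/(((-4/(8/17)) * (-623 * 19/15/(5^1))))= 17900/603687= 0.03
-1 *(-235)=235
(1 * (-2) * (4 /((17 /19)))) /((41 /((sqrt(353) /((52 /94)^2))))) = -83942 * sqrt(353) /117793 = -13.39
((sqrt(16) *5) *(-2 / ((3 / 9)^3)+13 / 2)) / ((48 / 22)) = -5225 / 12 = -435.42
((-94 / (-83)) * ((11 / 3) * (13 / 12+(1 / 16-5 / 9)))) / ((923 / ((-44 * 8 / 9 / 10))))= -193358 / 18615987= -0.01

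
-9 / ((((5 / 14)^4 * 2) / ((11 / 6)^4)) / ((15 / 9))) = -5207.86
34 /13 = 2.62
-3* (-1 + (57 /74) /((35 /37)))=39 /70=0.56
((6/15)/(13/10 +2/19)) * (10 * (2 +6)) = 6080/267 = 22.77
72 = 72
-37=-37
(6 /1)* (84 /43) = 504 /43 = 11.72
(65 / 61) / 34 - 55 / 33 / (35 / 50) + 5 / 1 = 115435 / 43554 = 2.65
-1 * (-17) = 17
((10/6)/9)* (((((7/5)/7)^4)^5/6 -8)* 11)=-50354003906249989/3089904785156250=-16.30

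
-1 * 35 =-35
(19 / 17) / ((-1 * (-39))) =19 / 663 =0.03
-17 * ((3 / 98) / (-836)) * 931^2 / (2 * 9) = 15827 / 528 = 29.98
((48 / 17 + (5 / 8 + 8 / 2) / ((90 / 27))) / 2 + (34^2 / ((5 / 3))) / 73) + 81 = 18388023 / 198560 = 92.61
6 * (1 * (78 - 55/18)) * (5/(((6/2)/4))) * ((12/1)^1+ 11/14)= 2414710/63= 38328.73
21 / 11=1.91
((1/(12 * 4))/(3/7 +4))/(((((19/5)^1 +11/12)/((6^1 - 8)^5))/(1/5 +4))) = -1176/8773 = -0.13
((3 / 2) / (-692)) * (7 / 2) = -21 / 2768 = -0.01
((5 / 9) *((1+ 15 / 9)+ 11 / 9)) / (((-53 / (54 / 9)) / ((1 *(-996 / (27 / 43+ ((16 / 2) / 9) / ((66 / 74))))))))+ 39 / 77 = 12739244649 / 84668507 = 150.46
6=6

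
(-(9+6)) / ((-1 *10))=3 / 2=1.50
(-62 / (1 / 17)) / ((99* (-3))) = 1054 / 297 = 3.55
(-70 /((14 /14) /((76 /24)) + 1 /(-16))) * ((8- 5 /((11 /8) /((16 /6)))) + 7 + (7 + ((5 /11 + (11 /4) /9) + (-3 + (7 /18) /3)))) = -9202840 /3267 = -2816.91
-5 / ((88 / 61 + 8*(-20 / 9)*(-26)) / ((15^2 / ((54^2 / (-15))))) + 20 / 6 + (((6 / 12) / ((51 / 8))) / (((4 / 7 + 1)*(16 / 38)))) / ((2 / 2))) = 14258750 / 1132585501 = 0.01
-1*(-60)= 60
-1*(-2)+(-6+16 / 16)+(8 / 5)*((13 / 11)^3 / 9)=-162109 / 59895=-2.71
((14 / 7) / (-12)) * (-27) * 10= 45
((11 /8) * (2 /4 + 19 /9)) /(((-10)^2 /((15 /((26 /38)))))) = 9823 /12480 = 0.79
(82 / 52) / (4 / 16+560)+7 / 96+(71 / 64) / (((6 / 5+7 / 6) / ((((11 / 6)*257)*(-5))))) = -2058833573 / 1864512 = -1104.22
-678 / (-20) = 339 / 10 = 33.90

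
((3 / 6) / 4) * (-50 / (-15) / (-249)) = -5 / 2988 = -0.00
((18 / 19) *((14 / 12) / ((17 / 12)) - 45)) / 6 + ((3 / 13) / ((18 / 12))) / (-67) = -1963009 / 281333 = -6.98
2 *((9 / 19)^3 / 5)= 1458 / 34295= 0.04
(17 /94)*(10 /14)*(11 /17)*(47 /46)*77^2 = 46585 /92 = 506.36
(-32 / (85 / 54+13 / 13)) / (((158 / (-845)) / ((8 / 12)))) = 486720 / 10981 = 44.32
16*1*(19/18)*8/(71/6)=2432/213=11.42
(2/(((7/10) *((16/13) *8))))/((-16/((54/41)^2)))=-47385/1506176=-0.03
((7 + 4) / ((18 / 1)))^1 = 11 / 18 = 0.61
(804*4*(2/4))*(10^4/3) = 5360000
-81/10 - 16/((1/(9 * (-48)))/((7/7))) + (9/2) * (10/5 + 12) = 69669/10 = 6966.90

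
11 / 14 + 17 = 249 / 14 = 17.79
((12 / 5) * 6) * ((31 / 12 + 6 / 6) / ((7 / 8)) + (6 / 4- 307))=-151908 / 35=-4340.23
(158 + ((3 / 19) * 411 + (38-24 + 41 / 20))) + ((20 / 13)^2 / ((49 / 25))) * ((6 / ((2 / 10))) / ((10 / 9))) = 854506519 / 3146780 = 271.55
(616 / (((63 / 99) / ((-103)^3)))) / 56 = -132219967 / 7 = -18888566.71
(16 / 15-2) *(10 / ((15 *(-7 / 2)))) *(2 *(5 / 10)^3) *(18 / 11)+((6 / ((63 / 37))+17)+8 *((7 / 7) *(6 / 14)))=27749 / 1155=24.03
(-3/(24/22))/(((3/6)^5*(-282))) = 44/141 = 0.31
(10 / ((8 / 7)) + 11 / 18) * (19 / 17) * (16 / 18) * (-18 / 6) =-12806 / 459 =-27.90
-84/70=-6/5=-1.20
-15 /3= -5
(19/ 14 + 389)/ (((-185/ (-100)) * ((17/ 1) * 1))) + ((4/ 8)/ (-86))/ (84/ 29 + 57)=16327324913/ 1315457892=12.41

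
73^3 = 389017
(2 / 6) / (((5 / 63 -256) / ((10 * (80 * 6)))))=-100800 / 16123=-6.25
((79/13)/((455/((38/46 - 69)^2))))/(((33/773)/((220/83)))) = 85794738176/22260849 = 3854.06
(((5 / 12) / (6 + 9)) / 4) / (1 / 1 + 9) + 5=7201 / 1440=5.00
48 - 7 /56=383 /8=47.88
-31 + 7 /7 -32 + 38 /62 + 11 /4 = -7271 /124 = -58.64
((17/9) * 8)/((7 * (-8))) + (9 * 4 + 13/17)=39086/1071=36.49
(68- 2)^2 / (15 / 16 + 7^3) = 69696 / 5503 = 12.67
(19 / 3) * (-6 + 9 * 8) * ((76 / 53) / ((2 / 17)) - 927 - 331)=-27599704 / 53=-520749.13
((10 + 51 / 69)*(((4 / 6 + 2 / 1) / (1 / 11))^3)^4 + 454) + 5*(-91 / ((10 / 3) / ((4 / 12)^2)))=106541550975910426438397237 / 24446286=4358189664307716372.07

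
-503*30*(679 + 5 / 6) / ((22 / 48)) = -246208440 / 11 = -22382585.45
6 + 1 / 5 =31 / 5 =6.20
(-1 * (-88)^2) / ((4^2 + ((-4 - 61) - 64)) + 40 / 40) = 484 / 7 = 69.14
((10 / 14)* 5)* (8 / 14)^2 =400 / 343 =1.17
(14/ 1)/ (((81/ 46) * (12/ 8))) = 1288/ 243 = 5.30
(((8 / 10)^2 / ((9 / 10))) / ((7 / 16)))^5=35184372088832 / 3101364196875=11.34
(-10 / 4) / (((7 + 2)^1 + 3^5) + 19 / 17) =-85 / 8606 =-0.01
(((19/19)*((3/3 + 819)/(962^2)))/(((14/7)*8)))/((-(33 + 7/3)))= -615/392388256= -0.00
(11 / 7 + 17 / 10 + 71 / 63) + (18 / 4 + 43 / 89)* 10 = 3040669 / 56070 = 54.23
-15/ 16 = -0.94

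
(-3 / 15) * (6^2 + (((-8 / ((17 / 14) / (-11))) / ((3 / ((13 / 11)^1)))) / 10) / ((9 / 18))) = -10636 / 1275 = -8.34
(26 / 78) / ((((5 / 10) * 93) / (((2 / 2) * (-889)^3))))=-1405190738 / 279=-5036525.94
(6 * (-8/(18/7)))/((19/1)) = -56/57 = -0.98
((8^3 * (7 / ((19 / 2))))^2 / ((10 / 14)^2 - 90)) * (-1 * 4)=10070523904 / 1582985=6361.73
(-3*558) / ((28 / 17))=-14229 / 14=-1016.36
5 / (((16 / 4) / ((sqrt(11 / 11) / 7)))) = 5 / 28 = 0.18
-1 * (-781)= 781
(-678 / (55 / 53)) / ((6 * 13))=-5989 / 715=-8.38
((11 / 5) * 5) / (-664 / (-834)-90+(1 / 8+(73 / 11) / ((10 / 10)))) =-0.13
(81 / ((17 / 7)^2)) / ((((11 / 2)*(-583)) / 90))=-714420 / 1853357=-0.39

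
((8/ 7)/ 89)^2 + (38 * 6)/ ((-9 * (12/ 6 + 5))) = -4213780/ 1164387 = -3.62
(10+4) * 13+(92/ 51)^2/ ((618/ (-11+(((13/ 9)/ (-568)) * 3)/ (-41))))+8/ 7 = 8995243951381/ 49131534879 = 183.08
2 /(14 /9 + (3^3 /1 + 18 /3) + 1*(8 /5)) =90 /1627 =0.06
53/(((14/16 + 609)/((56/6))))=1696/2091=0.81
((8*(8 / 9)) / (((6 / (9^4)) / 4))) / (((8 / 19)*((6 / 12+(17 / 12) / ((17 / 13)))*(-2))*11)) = -23328 / 11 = -2120.73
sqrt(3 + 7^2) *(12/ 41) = 24 *sqrt(13)/ 41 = 2.11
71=71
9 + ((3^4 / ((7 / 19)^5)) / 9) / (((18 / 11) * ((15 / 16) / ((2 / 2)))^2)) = 3520381567 / 3781575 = 930.93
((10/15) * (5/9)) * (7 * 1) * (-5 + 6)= 70/27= 2.59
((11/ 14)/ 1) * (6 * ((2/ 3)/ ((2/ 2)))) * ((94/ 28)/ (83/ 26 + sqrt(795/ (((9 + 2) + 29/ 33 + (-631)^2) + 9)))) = 3.26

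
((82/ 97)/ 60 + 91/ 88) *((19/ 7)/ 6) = 0.47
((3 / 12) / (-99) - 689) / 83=-272845 / 32868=-8.30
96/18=16/3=5.33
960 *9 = 8640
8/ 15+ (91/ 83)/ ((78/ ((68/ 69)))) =47006/ 85905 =0.55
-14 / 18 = -7 / 9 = -0.78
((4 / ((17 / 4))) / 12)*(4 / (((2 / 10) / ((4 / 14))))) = 160 / 357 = 0.45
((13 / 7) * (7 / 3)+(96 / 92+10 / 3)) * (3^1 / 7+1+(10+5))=3005 / 21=143.10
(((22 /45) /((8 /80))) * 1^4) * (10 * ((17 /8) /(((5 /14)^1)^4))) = 7183792 /1125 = 6385.59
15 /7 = 2.14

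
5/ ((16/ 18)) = 5.62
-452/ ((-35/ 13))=5876/ 35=167.89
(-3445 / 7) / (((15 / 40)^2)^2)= -14110720 / 567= -24886.63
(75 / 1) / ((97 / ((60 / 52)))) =1125 / 1261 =0.89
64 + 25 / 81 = 64.31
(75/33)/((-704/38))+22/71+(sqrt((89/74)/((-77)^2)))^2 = 93396271/498415456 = 0.19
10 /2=5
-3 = -3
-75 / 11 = -6.82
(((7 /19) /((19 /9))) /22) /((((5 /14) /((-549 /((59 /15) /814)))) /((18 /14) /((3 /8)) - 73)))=175564.06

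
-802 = -802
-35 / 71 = -0.49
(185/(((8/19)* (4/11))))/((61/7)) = 270655/1952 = 138.66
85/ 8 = 10.62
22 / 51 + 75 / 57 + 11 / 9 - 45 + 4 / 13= -1576751 / 37791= -41.72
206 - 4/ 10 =205.60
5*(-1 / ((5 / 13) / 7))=-91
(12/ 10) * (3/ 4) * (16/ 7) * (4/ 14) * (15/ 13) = 432/ 637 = 0.68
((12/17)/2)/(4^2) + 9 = 1227/136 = 9.02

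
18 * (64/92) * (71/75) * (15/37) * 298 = 6093504/4255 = 1432.08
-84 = -84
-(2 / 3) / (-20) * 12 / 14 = 1 / 35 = 0.03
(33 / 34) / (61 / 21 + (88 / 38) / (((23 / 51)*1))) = 302841 / 2508554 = 0.12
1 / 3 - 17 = -50 / 3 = -16.67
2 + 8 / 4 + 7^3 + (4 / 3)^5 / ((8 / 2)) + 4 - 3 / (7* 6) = 1197443 / 3402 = 351.98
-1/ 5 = -0.20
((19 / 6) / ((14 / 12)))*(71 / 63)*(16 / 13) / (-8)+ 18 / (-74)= -151423 / 212121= -0.71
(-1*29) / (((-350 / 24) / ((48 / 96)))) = 174 / 175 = 0.99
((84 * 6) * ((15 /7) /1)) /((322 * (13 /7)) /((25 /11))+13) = 3000 /767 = 3.91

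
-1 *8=-8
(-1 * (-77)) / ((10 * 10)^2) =77 / 10000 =0.01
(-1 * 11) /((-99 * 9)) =1 /81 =0.01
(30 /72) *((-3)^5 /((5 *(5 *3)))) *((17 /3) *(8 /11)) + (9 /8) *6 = 261 /220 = 1.19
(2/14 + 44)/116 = 0.38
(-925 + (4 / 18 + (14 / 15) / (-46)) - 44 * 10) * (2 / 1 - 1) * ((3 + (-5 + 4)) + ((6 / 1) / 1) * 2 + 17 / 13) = -281100634 / 13455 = -20891.91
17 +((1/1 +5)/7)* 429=2693/7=384.71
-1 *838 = -838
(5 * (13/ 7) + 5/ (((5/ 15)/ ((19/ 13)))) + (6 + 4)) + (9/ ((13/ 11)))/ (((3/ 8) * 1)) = 5598/ 91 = 61.52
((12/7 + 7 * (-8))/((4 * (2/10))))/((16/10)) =-2375/56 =-42.41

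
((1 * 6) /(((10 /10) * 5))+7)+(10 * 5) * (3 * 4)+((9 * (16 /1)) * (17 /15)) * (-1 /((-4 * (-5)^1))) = 15001 /25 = 600.04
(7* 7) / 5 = 49 / 5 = 9.80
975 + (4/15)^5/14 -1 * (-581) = 8271113012/5315625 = 1556.00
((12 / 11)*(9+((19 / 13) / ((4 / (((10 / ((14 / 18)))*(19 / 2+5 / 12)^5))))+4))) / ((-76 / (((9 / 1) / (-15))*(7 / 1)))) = 2267101392073 / 83466240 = 27161.90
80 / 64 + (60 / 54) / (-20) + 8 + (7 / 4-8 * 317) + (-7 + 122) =-43381 / 18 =-2410.06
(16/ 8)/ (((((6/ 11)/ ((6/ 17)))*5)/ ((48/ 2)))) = 528/ 85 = 6.21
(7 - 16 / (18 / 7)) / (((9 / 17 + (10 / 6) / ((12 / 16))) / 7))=833 / 421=1.98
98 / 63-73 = -643 / 9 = -71.44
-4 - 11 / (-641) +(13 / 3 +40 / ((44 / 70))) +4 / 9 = 4088746 / 63459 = 64.43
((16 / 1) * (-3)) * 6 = -288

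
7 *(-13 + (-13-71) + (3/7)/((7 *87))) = -137836/203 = -679.00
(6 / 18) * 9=3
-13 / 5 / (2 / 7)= -9.10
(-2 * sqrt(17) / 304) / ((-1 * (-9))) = -sqrt(17) / 1368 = -0.00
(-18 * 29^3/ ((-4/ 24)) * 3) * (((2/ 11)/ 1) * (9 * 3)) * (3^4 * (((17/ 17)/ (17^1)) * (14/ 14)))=34563505464/ 187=184831580.02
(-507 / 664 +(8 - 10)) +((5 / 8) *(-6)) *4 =-11795 / 664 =-17.76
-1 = -1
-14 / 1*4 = -56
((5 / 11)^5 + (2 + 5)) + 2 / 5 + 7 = 14.42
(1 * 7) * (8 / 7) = 8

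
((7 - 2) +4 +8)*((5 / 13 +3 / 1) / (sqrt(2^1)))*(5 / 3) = 1870*sqrt(2) / 39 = 67.81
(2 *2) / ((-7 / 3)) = -12 / 7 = -1.71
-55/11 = -5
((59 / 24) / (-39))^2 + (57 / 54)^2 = 979625 / 876096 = 1.12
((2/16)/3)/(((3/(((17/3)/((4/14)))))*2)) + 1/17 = 2887/14688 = 0.20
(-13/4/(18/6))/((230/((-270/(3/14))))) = 273/46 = 5.93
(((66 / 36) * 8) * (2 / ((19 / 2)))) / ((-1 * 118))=-88 / 3363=-0.03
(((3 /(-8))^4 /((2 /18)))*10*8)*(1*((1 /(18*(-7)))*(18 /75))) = -243 /8960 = -0.03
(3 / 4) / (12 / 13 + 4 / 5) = 195 / 448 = 0.44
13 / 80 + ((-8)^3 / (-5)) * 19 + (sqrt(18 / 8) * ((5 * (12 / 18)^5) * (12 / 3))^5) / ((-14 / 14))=1755.67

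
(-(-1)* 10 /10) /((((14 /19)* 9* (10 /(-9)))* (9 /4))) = -19 /315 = -0.06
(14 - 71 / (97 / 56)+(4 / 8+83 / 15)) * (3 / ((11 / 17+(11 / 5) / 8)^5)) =-886652307773440000 / 9399601424774979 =-94.33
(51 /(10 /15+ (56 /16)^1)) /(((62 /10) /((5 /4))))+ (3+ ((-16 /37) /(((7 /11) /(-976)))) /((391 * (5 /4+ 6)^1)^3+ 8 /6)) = 384012167443436817 /70232313435734954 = 5.47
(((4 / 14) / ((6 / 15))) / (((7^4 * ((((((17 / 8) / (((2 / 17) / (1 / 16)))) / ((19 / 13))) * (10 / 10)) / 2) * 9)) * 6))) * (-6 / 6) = -24320 / 1704885273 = -0.00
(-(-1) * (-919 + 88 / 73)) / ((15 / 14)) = -312662 / 365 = -856.61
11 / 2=5.50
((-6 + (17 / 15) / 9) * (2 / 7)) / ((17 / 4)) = -0.39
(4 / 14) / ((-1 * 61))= -2 / 427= -0.00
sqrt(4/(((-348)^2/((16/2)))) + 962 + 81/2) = sqrt(30351698)/174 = 31.66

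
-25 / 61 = -0.41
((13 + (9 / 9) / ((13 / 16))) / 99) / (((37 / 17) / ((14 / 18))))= 595 / 11583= 0.05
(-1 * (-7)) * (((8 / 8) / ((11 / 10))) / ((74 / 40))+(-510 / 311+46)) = 39740204 / 126577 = 313.96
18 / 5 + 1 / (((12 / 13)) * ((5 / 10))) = 173 / 30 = 5.77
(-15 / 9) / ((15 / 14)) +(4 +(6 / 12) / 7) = 317 / 126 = 2.52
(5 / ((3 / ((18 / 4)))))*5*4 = 150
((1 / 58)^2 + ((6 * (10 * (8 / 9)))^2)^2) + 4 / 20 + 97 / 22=121254776279149 / 14986620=8090868.81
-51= -51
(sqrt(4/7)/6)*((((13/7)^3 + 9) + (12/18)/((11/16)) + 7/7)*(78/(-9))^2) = 164.42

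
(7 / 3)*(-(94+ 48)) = -994 / 3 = -331.33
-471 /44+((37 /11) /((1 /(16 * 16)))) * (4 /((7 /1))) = 148255 /308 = 481.35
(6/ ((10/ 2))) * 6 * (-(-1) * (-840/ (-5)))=6048/ 5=1209.60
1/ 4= 0.25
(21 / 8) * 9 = 189 / 8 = 23.62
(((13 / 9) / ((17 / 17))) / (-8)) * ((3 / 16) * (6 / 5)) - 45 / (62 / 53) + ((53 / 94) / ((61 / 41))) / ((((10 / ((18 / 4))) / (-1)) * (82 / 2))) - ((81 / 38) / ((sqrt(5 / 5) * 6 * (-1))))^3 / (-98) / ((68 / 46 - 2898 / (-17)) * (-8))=-395999161120001175019 / 10282347127522426880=-38.51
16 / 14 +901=6315 / 7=902.14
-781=-781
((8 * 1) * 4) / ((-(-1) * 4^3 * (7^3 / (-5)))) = -5 / 686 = -0.01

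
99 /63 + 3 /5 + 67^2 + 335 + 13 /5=169007 /35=4828.77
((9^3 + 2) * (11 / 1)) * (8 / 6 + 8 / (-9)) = 32164 / 9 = 3573.78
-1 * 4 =-4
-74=-74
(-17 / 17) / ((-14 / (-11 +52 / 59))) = -597 / 826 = -0.72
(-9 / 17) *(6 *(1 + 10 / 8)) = -243 / 34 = -7.15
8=8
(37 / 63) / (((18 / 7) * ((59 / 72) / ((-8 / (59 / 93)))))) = -36704 / 10443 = -3.51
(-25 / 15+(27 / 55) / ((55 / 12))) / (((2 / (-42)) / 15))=491.26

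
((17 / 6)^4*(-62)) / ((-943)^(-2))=-2302399937599 / 648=-3553086323.46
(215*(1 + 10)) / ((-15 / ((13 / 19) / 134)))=-6149 / 7638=-0.81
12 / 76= 3 / 19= 0.16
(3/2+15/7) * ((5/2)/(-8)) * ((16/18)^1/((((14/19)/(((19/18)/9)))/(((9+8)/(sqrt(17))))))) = -30685 * sqrt(17)/190512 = -0.66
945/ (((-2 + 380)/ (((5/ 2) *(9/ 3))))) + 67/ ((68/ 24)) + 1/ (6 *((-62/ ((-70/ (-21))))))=804187/ 18972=42.39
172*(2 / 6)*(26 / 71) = 4472 / 213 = 21.00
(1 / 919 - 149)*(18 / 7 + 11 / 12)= -20060245 / 38598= -519.72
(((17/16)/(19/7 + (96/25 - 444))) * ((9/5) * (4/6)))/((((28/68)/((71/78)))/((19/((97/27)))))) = -52631235/1544533328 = -0.03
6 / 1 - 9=-3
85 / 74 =1.15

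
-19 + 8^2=45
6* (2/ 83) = 12/ 83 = 0.14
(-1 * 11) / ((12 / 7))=-77 / 12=-6.42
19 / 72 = 0.26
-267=-267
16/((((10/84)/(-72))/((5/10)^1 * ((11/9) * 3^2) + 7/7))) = -314496/5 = -62899.20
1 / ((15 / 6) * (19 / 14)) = 28 / 95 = 0.29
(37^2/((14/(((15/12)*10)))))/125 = 1369/140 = 9.78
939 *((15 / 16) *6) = 42255 / 8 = 5281.88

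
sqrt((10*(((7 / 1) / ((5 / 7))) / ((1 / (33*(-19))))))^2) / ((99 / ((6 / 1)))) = 3724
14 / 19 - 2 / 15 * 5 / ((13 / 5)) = 356 / 741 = 0.48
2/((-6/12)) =-4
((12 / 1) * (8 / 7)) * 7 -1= 95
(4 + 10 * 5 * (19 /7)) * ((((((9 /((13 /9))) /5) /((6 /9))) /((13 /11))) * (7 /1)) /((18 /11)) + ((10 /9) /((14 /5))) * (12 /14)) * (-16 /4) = -1151022218 /289835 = -3971.30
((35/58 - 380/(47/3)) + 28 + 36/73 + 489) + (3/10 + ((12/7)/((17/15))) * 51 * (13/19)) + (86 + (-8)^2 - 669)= 1847592063/66166835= 27.92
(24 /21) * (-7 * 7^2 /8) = -49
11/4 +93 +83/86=16635/172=96.72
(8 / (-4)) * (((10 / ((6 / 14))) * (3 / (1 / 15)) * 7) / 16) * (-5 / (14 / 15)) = 4921.88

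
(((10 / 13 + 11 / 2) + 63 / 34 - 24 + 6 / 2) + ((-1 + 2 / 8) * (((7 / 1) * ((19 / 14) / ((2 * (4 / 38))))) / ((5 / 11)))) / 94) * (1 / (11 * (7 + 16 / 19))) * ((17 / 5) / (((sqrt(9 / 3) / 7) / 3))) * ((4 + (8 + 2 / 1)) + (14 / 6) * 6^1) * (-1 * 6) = 126904460109 * sqrt(3) / 200285800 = 1097.46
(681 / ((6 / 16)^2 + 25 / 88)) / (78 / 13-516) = -79904 / 25415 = -3.14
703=703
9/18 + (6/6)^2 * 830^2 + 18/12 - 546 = 688356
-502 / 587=-0.86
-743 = -743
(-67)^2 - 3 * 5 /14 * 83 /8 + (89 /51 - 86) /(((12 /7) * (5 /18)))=40945031 /9520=4300.95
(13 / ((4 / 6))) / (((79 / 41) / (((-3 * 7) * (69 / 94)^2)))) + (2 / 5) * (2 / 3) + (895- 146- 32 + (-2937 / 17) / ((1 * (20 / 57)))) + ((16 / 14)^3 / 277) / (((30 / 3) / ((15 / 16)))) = 746669377547399 / 6764829565368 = 110.38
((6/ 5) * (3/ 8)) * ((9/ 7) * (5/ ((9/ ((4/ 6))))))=3/ 14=0.21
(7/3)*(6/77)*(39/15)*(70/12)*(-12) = -33.09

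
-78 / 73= -1.07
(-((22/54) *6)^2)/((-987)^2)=-484/78907689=-0.00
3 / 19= 0.16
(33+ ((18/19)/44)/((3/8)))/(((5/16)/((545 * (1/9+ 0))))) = 4016432/627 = 6405.79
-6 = -6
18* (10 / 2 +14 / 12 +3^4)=1569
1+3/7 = 10/7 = 1.43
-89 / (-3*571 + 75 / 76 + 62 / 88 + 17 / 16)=297616 / 5719063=0.05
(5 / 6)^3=125 / 216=0.58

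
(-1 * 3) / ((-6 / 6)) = 3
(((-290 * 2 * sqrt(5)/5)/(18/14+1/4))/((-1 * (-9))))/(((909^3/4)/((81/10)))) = -6496 * sqrt(5)/17942691915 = -0.00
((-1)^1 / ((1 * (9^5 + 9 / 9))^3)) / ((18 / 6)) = -1 / 617704777875000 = -0.00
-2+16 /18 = -10 /9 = -1.11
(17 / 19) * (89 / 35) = 1513 / 665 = 2.28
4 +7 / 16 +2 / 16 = 73 / 16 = 4.56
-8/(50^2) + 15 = 9373/625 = 15.00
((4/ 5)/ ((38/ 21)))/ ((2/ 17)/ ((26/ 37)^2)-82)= -80444/ 14877095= -0.01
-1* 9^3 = -729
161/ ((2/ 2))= 161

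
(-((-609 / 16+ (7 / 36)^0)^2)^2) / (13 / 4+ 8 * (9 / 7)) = -865599134407 / 6209536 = -139398.36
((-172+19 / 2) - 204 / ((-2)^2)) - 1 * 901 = -2229 / 2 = -1114.50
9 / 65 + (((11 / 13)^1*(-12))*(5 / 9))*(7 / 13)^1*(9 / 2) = -11433 / 845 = -13.53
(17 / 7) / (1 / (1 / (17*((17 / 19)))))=0.16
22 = 22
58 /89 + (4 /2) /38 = 1191 /1691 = 0.70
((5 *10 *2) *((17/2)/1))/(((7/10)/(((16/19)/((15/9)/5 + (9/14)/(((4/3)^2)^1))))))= 13056000/8873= 1471.43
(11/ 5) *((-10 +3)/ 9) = -77/ 45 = -1.71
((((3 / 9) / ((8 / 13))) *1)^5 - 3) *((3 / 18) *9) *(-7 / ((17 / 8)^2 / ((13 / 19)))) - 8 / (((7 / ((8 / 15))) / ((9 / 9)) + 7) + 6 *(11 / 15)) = 217067329181 / 49643559936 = 4.37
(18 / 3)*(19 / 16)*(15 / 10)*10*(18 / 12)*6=7695 / 8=961.88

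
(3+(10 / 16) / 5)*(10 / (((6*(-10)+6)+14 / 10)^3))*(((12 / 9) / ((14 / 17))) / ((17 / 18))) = -46875 / 127340129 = -0.00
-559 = -559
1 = 1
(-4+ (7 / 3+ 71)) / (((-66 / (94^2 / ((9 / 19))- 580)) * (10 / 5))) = -8458528 / 891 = -9493.30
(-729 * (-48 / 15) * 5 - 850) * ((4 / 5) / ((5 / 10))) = 86512 / 5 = 17302.40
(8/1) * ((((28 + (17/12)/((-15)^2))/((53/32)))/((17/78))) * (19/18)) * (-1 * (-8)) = 9562828288/1824525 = 5241.27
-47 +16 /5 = -219 /5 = -43.80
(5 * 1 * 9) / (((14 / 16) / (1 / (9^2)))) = 40 / 63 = 0.63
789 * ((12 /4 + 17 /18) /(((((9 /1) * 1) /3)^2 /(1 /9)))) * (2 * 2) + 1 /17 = 635125 /4131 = 153.75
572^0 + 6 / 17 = 23 / 17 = 1.35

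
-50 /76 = -25 /38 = -0.66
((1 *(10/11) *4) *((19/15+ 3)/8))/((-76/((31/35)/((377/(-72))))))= 11904/2757755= 0.00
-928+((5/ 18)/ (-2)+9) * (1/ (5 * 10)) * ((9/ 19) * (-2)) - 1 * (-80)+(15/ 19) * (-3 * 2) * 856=-9315519/ 1900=-4902.90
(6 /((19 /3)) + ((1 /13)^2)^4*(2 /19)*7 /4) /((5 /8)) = 117465223852 /77494418495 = 1.52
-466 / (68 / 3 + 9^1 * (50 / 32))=-22368 / 1763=-12.69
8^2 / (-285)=-64 / 285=-0.22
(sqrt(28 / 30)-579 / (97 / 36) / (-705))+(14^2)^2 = sqrt(210) / 15+875699668 / 22795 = 38417.27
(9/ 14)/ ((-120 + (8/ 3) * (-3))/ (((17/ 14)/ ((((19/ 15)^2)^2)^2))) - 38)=-392122265625/ 449262412385108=-0.00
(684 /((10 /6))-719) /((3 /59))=-91037 /15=-6069.13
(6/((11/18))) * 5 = 540/11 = 49.09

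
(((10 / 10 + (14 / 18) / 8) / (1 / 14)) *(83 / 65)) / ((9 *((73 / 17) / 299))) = 17946509 / 118260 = 151.75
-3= -3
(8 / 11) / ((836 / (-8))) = -16 / 2299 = -0.01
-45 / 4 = -11.25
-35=-35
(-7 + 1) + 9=3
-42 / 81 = -14 / 27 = -0.52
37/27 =1.37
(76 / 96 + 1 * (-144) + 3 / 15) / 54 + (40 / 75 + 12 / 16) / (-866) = -7434871 / 2805840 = -2.65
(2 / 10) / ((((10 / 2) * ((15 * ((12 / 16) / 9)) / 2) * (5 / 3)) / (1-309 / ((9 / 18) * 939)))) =2568 / 195625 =0.01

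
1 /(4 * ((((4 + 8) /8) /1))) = 1 /6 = 0.17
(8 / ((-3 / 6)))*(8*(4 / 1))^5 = -536870912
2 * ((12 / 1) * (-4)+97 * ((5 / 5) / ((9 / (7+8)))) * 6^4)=418944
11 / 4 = 2.75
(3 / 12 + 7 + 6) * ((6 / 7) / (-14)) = -159 / 196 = -0.81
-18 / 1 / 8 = -9 / 4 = -2.25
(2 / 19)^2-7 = -2523 / 361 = -6.99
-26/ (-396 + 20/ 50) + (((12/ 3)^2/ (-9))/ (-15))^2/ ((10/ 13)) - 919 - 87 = -90655791929/ 90122625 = -1005.92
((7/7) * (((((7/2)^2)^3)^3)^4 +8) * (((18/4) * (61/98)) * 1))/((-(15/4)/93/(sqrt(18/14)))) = -359016305982357579816681777207585190583752297021286638601012086833 * sqrt(7)/8098858518121441541488640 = -117284165431588987171841500000000000000000.00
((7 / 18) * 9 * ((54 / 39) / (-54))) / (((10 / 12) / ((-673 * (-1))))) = -72.48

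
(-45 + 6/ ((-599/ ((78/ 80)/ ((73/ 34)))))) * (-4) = 39358278/ 218635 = 180.02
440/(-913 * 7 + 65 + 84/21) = -220/3161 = -0.07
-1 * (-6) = 6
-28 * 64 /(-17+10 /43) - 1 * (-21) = 13171 /103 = 127.87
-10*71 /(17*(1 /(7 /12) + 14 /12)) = -29820 /2057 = -14.50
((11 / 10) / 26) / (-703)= -11 / 182780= -0.00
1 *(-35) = -35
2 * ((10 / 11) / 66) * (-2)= -20 / 363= -0.06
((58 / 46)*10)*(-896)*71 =-18448640 / 23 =-802114.78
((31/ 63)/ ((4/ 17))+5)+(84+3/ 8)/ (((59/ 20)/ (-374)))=-158938067/ 14868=-10689.94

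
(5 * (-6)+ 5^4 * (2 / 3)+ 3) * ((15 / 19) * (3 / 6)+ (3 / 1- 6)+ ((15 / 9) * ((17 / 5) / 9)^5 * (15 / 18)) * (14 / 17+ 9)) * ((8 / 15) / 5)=-29512902451592 / 283988784375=-103.92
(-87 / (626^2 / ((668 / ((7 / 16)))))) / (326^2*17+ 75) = -232464 / 1239050093561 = -0.00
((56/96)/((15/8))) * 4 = 56/45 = 1.24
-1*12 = -12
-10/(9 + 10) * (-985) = 9850/19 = 518.42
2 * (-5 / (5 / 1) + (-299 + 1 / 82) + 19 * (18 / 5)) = -94951 / 205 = -463.18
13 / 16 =0.81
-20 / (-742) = 10 / 371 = 0.03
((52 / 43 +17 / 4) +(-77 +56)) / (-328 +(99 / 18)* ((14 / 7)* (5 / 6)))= 8019 / 164518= 0.05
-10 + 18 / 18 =-9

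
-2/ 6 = -0.33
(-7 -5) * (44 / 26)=-264 / 13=-20.31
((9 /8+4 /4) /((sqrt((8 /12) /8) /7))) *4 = 119 *sqrt(3) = 206.11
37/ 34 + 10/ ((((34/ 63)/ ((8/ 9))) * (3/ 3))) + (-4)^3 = -1579/ 34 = -46.44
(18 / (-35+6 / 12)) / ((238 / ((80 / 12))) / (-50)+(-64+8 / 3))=0.01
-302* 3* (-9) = 8154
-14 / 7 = -2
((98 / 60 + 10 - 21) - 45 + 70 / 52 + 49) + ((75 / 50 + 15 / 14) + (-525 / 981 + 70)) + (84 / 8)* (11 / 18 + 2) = 56795647 / 595140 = 95.43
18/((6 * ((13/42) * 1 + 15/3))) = 126/223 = 0.57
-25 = -25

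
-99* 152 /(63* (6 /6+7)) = -209 /7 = -29.86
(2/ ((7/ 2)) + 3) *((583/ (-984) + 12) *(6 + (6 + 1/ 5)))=3423625/ 6888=497.04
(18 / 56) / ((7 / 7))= 9 / 28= 0.32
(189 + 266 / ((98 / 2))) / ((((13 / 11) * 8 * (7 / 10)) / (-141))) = -10554555 / 2548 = -4142.29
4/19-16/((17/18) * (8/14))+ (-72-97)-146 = -111253/323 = -344.44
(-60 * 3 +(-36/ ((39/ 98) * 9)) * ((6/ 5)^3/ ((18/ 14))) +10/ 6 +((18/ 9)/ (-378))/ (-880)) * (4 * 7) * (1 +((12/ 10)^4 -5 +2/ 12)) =68430580778797/ 7239375000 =9452.55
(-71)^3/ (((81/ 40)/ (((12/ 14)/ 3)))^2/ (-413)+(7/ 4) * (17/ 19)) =-2567796678400/ 10360987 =-247833.21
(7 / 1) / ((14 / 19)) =19 / 2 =9.50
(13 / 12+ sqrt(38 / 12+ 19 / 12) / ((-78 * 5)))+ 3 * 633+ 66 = 23593 / 12 - sqrt(19) / 780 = 1966.08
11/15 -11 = -154/15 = -10.27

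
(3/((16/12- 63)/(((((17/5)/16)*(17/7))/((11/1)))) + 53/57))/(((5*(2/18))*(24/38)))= -938961/144247220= -0.01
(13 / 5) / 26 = 1 / 10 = 0.10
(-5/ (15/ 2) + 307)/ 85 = 919/ 255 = 3.60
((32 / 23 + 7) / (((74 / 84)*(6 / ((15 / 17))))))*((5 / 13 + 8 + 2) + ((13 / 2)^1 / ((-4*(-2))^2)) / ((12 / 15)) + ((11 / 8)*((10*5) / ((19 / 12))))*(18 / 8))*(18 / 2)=2495853915975 / 1829554688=1364.19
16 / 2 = 8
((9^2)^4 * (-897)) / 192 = -12870969579 / 64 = -201108899.67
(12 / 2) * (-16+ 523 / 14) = 897 / 7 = 128.14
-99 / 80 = -1.24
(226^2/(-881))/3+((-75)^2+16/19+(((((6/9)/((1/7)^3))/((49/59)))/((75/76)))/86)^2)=8801144297269391/1566864556875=5617.04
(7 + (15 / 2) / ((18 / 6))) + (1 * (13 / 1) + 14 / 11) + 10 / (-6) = 1459 / 66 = 22.11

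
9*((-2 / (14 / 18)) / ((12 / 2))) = -27 / 7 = -3.86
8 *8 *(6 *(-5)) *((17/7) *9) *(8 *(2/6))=-783360/7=-111908.57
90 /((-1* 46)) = -45 /23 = -1.96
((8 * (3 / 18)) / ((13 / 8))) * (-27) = -288 / 13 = -22.15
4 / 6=2 / 3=0.67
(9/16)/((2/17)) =153/32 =4.78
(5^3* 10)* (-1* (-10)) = 12500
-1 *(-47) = 47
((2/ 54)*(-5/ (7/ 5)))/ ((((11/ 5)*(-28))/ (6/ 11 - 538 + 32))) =-1.09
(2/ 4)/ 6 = 1/ 12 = 0.08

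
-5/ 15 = -1/ 3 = -0.33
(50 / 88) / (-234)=-25 / 10296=-0.00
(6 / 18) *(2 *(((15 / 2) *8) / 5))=8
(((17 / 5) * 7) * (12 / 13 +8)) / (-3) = -13804 / 195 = -70.79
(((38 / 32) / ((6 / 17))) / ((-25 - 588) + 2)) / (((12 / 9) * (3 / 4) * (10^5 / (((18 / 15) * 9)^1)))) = -2907 / 4888000000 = -0.00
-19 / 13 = -1.46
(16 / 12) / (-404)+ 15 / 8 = 4537 / 2424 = 1.87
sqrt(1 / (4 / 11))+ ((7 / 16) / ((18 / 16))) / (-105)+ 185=sqrt(11) / 2+ 49949 / 270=186.65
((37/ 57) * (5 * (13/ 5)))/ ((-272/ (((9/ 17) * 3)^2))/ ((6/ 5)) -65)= -0.05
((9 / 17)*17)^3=729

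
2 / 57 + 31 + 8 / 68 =30187 / 969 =31.15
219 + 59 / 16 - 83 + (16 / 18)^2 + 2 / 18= 182203 / 1296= 140.59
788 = 788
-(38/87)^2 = -1444/7569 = -0.19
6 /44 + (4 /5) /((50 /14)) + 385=1059741 /2750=385.36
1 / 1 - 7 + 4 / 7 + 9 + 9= 88 / 7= 12.57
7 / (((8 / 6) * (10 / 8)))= 21 / 5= 4.20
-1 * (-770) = 770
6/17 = 0.35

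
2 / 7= 0.29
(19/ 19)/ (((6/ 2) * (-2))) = -1/ 6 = -0.17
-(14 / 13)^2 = -196 / 169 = -1.16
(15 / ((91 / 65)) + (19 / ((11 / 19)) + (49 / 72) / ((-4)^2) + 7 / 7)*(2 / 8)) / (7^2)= 6805181 / 17385984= 0.39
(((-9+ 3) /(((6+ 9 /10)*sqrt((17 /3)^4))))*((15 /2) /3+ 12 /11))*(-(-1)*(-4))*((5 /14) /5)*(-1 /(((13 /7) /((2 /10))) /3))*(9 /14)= -38394 /6653647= -0.01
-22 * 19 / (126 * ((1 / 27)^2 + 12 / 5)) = -84645 / 61271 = -1.38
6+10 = 16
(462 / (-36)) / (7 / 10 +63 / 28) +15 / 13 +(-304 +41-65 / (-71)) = -265.28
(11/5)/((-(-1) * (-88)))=-1/40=-0.02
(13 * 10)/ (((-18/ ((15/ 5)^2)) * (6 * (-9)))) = 65/ 54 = 1.20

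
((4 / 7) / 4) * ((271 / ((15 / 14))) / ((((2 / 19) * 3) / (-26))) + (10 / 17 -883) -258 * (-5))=-2916.75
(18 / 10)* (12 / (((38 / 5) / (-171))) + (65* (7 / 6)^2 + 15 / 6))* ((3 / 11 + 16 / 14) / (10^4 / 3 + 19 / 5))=-2107515 / 15417556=-0.14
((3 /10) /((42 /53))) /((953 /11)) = 583 /133420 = 0.00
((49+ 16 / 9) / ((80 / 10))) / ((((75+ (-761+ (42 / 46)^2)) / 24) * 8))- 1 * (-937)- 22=7959226127 / 8698872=914.97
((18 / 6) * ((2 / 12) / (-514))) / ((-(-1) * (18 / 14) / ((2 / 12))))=-7 / 55512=-0.00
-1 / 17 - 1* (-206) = 3501 / 17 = 205.94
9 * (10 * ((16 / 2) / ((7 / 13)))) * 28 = 37440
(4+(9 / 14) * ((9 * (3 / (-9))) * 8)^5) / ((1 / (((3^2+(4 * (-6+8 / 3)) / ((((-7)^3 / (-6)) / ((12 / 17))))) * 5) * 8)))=-73840698952800 / 40817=-1809067274.73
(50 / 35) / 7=10 / 49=0.20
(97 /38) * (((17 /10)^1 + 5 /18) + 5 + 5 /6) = 3589 /180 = 19.94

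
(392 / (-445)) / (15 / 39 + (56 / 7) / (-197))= -1003912 / 392045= -2.56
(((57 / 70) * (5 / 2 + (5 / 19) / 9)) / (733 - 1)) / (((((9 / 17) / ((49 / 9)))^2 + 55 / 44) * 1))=17148971 / 7676533044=0.00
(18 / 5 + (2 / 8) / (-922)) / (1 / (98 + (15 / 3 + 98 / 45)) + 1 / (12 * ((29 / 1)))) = 27332947209 / 94011730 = 290.74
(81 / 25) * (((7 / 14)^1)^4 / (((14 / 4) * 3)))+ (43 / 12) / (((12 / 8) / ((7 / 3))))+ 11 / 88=108077 / 18900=5.72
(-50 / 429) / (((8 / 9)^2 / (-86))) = 29025 / 2288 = 12.69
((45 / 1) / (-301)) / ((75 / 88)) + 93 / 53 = 125973 / 79765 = 1.58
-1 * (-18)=18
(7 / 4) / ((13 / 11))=77 / 52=1.48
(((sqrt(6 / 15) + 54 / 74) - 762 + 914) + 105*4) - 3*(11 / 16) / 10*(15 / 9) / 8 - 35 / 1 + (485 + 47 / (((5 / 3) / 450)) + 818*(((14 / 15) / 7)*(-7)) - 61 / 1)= sqrt(10) / 5 + 1831158311 / 142080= 12888.85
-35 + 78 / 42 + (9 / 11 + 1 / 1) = -2412 / 77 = -31.32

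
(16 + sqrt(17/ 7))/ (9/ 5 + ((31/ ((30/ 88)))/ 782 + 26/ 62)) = 181815 * sqrt(119)/ 2972578 + 1454520/ 212327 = 7.52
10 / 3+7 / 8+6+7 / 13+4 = 4601 / 312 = 14.75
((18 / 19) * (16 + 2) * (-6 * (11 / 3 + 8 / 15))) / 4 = -10206 / 95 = -107.43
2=2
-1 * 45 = -45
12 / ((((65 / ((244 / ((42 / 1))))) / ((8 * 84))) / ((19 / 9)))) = 296704 / 195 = 1521.56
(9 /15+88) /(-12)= -443 /60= -7.38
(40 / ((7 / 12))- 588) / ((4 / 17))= -15453 / 7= -2207.57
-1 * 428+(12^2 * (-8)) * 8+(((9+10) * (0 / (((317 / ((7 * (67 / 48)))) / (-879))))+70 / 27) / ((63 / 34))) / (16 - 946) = -217944790 / 22599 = -9644.00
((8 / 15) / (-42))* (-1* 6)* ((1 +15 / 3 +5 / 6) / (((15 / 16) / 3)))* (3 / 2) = 1312 / 525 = 2.50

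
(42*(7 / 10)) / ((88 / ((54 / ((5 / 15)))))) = 11907 / 220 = 54.12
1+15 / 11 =26 / 11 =2.36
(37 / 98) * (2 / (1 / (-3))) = -111 / 49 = -2.27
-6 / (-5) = 6 / 5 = 1.20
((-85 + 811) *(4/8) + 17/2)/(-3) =-743/6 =-123.83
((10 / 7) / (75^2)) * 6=0.00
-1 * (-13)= 13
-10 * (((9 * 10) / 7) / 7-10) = 4000 / 49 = 81.63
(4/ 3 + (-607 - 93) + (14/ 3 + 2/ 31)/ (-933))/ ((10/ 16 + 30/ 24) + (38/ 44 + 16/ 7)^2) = -2875472412736/ 48537277065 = -59.24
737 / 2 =368.50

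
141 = 141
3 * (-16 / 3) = -16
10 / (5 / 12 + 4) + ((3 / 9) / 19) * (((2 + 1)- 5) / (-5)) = 34306 / 15105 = 2.27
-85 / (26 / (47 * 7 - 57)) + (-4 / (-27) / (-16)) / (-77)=-96132947 / 108108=-889.23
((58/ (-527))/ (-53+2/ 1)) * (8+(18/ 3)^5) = 451472/ 26877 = 16.80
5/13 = 0.38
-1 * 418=-418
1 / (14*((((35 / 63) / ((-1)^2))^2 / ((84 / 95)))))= 0.20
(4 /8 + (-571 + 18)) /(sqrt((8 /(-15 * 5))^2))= -82875 /16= -5179.69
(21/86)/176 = 21/15136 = 0.00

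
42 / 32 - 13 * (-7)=1477 / 16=92.31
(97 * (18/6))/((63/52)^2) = 262288/1323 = 198.25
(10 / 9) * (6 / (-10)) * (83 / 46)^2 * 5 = -34445 / 3174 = -10.85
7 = 7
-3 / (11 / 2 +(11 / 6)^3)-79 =-199649 / 2519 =-79.26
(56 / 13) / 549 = 0.01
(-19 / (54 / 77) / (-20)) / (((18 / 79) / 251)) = 29009827 / 19440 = 1492.28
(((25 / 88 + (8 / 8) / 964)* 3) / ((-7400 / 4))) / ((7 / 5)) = -18141 / 54928720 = -0.00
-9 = -9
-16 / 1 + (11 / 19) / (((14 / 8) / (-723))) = -33940 / 133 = -255.19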